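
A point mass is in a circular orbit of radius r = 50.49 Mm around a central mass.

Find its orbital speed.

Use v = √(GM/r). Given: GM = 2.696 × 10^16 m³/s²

Convert to SI: r = 50.49 Mm = 5.049e+07 m.
For a circular orbit, gravity supplies the centripetal force, so v = √(GM / r).
v = √(2.696e+16 / 5.049e+07) m/s ≈ 2.311e+04 m/s = 23.11 km/s.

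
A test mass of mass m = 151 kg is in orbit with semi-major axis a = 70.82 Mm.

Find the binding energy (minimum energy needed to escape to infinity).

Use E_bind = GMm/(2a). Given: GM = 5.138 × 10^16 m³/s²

Convert to SI: a = 70.82 Mm = 7.082e+07 m.
Total orbital energy is E = −GMm/(2a); binding energy is E_bind = −E = GMm/(2a).
E_bind = 5.138e+16 · 151 / (2 · 7.082e+07) J ≈ 5.478e+10 J = 54.78 GJ.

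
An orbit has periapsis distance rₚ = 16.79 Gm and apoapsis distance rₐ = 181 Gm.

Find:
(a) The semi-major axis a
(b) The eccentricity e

Convert to SI: rₚ = 16.79 Gm = 1.679e+10 m; rₐ = 181 Gm = 1.81e+11 m.
(a) a = (rₚ + rₐ) / 2 = (1.679e+10 + 1.81e+11) / 2 ≈ 9.89e+10 m = 98.89 Gm.
(b) e = (rₐ − rₚ) / (rₐ + rₚ) = (1.81e+11 − 1.679e+10) / (1.81e+11 + 1.679e+10) ≈ 0.8302.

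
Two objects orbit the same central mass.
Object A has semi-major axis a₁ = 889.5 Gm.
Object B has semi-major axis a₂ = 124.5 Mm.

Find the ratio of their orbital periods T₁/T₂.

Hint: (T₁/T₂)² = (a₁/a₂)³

Convert to SI: a₁ = 889.5 Gm = 8.895e+11 m; a₂ = 124.5 Mm = 1.245e+08 m.
From Kepler's third law, (T₁/T₂)² = (a₁/a₂)³, so T₁/T₂ = (a₁/a₂)^(3/2).
a₁/a₂ = 8.895e+11 / 1.245e+08 = 7144.58.
T₁/T₂ = (7144.58)^(3/2) ≈ 6.039e+05.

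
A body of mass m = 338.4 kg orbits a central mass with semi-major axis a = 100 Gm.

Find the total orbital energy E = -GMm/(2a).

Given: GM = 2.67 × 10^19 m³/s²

Convert to SI: a = 100 Gm = 1e+11 m.
E = −GMm / (2a).
E = −2.67e+19 · 338.4 / (2 · 1e+11) J ≈ -4.518e+10 J = -45.18 GJ.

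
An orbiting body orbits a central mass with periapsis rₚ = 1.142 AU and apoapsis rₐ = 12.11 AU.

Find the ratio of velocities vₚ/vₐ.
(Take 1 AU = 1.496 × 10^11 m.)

Convert to SI: rₚ = 1.142 AU = 1.70843e+11 m; rₐ = 12.11 AU = 1.81166e+12 m.
Conservation of angular momentum gives rₚvₚ = rₐvₐ, so vₚ/vₐ = rₐ/rₚ.
vₚ/vₐ = 1.81166e+12 / 1.70843e+11 ≈ 10.6.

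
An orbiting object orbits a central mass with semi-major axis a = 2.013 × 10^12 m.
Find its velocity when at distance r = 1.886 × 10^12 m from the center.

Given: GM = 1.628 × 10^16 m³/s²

Vis-viva: v = √(GM · (2/r − 1/a)).
2/r − 1/a = 2/1.886e+12 − 1/2.013e+12 = 5.63674e-13 m⁻¹.
v = √(1.628e+16 · 5.63674e-13) m/s ≈ 95.79 m/s = 95.79 m/s.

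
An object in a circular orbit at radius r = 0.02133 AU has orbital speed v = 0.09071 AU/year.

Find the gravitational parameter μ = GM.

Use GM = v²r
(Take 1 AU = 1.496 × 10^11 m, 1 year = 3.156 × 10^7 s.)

Convert to SI: r = 0.02133 AU = 3.19097e+09 m; v = 0.09071 AU/year = 429.981 m/s.
For a circular orbit v² = GM/r, so GM = v² · r.
GM = (429.981)² · 3.19097e+09 m³/s² ≈ 5.9e+14 m³/s² = 5.9 × 10^14 m³/s².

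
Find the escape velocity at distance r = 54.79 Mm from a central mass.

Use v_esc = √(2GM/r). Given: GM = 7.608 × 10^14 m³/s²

Convert to SI: r = 54.79 Mm = 5.479e+07 m.
Escape velocity comes from setting total energy to zero: ½v² − GM/r = 0 ⇒ v_esc = √(2GM / r).
v_esc = √(2 · 7.608e+14 / 5.479e+07) m/s ≈ 5270 m/s = 5.27 km/s.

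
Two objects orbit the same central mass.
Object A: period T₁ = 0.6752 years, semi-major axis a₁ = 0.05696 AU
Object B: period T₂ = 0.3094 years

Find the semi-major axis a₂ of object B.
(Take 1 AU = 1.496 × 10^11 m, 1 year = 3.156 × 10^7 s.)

Convert to SI: T₁ = 0.6752 years = 2.13093e+07 s; a₁ = 0.05696 AU = 8.52122e+09 m; T₂ = 0.3094 years = 9.76466e+06 s.
Kepler's third law: (T₁/T₂)² = (a₁/a₂)³ ⇒ a₂ = a₁ · (T₂/T₁)^(2/3).
T₂/T₁ = 9.76466e+06 / 2.13093e+07 = 0.458235.
a₂ = 8.52122e+09 · (0.458235)^(2/3) m ≈ 5.065e+09 m = 0.03386 AU.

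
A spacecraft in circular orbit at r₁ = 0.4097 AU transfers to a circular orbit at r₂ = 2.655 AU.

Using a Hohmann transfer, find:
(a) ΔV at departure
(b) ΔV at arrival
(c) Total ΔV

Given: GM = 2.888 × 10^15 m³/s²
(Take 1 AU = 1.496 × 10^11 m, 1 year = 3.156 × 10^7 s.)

Convert to SI: r₁ = 0.4097 AU = 6.12911e+10 m; r₂ = 2.655 AU = 3.97188e+11 m.
Transfer semi-major axis: a_t = (r₁ + r₂)/2 = (6.12911e+10 + 3.97188e+11)/2 = 2.2924e+11 m.
Circular speeds: v₁ = √(GM/r₁) = 217.07 m/s, v₂ = √(GM/r₂) = 85.2708 m/s.
Transfer speeds (vis-viva v² = GM(2/r − 1/a_t)): v₁ᵗ = 285.728 m/s, v₂ᵗ = 44.0915 m/s.
(a) ΔV₁ = |v₁ᵗ − v₁| ≈ 68.66 m/s = 0.01448 AU/year.
(b) ΔV₂ = |v₂ − v₂ᵗ| ≈ 41.18 m/s = 0.008687 AU/year.
(c) ΔV_total = ΔV₁ + ΔV₂ ≈ 109.8 m/s = 0.02317 AU/year.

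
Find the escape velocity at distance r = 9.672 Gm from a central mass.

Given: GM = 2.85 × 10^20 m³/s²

Convert to SI: r = 9.672 Gm = 9.672e+09 m.
Escape velocity comes from setting total energy to zero: ½v² − GM/r = 0 ⇒ v_esc = √(2GM / r).
v_esc = √(2 · 2.85e+20 / 9.672e+09) m/s ≈ 2.428e+05 m/s = 242.8 km/s.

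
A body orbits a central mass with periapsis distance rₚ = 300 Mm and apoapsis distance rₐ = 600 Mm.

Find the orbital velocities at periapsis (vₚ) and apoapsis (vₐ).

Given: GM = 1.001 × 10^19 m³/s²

Convert to SI: rₚ = 300 Mm = 3e+08 m; rₐ = 600 Mm = 6e+08 m.
Use the vis-viva equation v² = GM(2/r − 1/a) with a = (rₚ + rₐ)/2 = (3e+08 + 6e+08)/2 = 4.5e+08 m.
vₚ = √(GM · (2/rₚ − 1/a)) = √(1.001e+19 · (2/3e+08 − 1/4.5e+08)) m/s ≈ 2.109e+05 m/s = 210.9 km/s.
vₐ = √(GM · (2/rₐ − 1/a)) = √(1.001e+19 · (2/6e+08 − 1/4.5e+08)) m/s ≈ 1.055e+05 m/s = 105.5 km/s.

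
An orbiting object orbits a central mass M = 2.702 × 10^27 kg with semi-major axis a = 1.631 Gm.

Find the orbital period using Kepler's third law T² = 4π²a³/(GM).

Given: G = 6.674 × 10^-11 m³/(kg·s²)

Convert to SI: a = 1.631 Gm = 1.631e+09 m.
GM = G · M = 6.674e-11 · 2.702e+27 = 1.80331e+17 m³/s².
Kepler's third law: T = 2π √(a³ / GM).
Substituting a = 1.631e+09 m and GM = 1.80331e+17 m³/s²:
T = 2π √((1.631e+09)³ / 1.80331e+17) s
T ≈ 9.746e+05 s = 11.28 days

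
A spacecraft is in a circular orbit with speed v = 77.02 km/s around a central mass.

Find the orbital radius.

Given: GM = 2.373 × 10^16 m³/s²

Convert to SI: v = 77.02 km/s = 77020 m/s.
For a circular orbit, v² = GM / r, so r = GM / v².
r = 2.373e+16 / (77020)² m ≈ 4e+06 m = 4 × 10^6 m.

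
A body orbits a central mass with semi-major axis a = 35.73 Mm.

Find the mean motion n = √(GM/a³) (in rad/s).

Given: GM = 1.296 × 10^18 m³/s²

Convert to SI: a = 35.73 Mm = 3.573e+07 m.
n = √(GM / a³).
n = √(1.296e+18 / (3.573e+07)³) rad/s ≈ 0.00533 rad/s.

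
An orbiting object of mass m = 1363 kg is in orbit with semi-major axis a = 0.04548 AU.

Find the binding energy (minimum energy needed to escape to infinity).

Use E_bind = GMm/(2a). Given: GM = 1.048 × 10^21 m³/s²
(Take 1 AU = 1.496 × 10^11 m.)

Convert to SI: a = 0.04548 AU = 6.80381e+09 m.
Total orbital energy is E = −GMm/(2a); binding energy is E_bind = −E = GMm/(2a).
E_bind = 1.048e+21 · 1363 / (2 · 6.80381e+09) J ≈ 1.05e+14 J = 105 TJ.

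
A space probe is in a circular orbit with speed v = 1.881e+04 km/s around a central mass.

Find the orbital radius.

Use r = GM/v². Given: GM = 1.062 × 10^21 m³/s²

Convert to SI: v = 1.881e+04 km/s = 1.881e+07 m/s.
For a circular orbit, v² = GM / r, so r = GM / v².
r = 1.062e+21 / (1.881e+07)² m ≈ 3.002e+06 m = 3.002 Mm.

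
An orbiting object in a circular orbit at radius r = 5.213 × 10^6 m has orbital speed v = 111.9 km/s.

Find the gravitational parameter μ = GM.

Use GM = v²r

Convert to SI: v = 111.9 km/s = 111900 m/s.
For a circular orbit v² = GM/r, so GM = v² · r.
GM = (111900)² · 5.213e+06 m³/s² ≈ 6.528e+16 m³/s² = 6.528 × 10^16 m³/s².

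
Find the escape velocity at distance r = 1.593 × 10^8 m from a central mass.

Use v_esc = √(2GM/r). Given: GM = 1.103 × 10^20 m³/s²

Escape velocity comes from setting total energy to zero: ½v² − GM/r = 0 ⇒ v_esc = √(2GM / r).
v_esc = √(2 · 1.103e+20 / 1.593e+08) m/s ≈ 1.177e+06 m/s = 1177 km/s.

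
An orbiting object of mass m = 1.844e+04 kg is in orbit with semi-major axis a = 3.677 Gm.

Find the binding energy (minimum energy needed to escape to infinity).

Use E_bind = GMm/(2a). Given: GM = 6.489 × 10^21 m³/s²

Convert to SI: a = 3.677 Gm = 3.677e+09 m.
Total orbital energy is E = −GMm/(2a); binding energy is E_bind = −E = GMm/(2a).
E_bind = 6.489e+21 · 1.844e+04 / (2 · 3.677e+09) J ≈ 1.627e+16 J = 16.27 PJ.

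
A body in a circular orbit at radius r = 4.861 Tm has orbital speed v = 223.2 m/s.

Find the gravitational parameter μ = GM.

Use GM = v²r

Convert to SI: r = 4.861 Tm = 4.861e+12 m.
For a circular orbit v² = GM/r, so GM = v² · r.
GM = (223.2)² · 4.861e+12 m³/s² ≈ 2.422e+17 m³/s² = 2.422 × 10^17 m³/s².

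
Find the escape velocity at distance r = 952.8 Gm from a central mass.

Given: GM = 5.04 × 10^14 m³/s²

Convert to SI: r = 952.8 Gm = 9.528e+11 m.
Escape velocity comes from setting total energy to zero: ½v² − GM/r = 0 ⇒ v_esc = √(2GM / r).
v_esc = √(2 · 5.04e+14 / 9.528e+11) m/s ≈ 32.53 m/s = 32.53 m/s.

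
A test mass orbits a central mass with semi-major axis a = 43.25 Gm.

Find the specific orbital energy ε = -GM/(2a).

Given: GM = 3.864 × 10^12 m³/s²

Convert to SI: a = 43.25 Gm = 4.325e+10 m.
ε = −GM / (2a).
ε = −3.864e+12 / (2 · 4.325e+10) J/kg ≈ -44.67 J/kg = -44.67 J/kg.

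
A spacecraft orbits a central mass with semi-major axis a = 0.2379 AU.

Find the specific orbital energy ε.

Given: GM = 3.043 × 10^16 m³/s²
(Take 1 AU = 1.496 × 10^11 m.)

Convert to SI: a = 0.2379 AU = 3.55898e+10 m.
ε = −GM / (2a).
ε = −3.043e+16 / (2 · 3.55898e+10) J/kg ≈ -4.275e+05 J/kg = -427.5 kJ/kg.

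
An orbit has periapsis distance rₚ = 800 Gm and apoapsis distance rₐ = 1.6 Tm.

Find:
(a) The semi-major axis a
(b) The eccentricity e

Convert to SI: rₚ = 800 Gm = 8e+11 m; rₐ = 1.6 Tm = 1.6e+12 m.
(a) a = (rₚ + rₐ) / 2 = (8e+11 + 1.6e+12) / 2 ≈ 1.2e+12 m = 1.2 Tm.
(b) e = (rₐ − rₚ) / (rₐ + rₚ) = (1.6e+12 − 8e+11) / (1.6e+12 + 8e+11) ≈ 0.3333.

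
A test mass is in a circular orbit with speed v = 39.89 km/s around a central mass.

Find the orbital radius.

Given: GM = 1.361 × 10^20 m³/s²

Convert to SI: v = 39.89 km/s = 39890 m/s.
For a circular orbit, v² = GM / r, so r = GM / v².
r = 1.361e+20 / (39890)² m ≈ 8.553e+10 m = 85.53 Gm.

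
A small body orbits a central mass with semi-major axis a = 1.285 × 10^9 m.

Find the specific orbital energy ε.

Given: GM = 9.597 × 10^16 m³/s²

ε = −GM / (2a).
ε = −9.597e+16 / (2 · 1.285e+09) J/kg ≈ -3.734e+07 J/kg = -37.34 MJ/kg.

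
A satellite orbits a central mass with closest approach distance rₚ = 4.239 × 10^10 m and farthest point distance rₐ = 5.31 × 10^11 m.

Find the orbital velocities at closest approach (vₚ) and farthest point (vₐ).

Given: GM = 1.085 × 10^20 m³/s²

Use the vis-viva equation v² = GM(2/r − 1/a) with a = (rₚ + rₐ)/2 = (4.239e+10 + 5.31e+11)/2 = 2.86695e+11 m.
vₚ = √(GM · (2/rₚ − 1/a)) = √(1.085e+20 · (2/4.239e+10 − 1/2.86695e+11)) m/s ≈ 6.885e+04 m/s = 68.85 km/s.
vₐ = √(GM · (2/rₐ − 1/a)) = √(1.085e+20 · (2/5.31e+11 − 1/2.86695e+11)) m/s ≈ 5497 m/s = 5.497 km/s.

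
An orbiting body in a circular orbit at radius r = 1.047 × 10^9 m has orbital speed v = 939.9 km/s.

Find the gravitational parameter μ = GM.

Convert to SI: v = 939.9 km/s = 939900 m/s.
For a circular orbit v² = GM/r, so GM = v² · r.
GM = (939900)² · 1.047e+09 m³/s² ≈ 9.249e+20 m³/s² = 9.249 × 10^20 m³/s².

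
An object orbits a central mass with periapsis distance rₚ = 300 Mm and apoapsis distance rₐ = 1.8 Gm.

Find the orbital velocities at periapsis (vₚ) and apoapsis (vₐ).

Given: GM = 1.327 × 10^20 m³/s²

Convert to SI: rₚ = 300 Mm = 3e+08 m; rₐ = 1.8 Gm = 1.8e+09 m.
Use the vis-viva equation v² = GM(2/r − 1/a) with a = (rₚ + rₐ)/2 = (3e+08 + 1.8e+09)/2 = 1.05e+09 m.
vₚ = √(GM · (2/rₚ − 1/a)) = √(1.327e+20 · (2/3e+08 − 1/1.05e+09)) m/s ≈ 8.708e+05 m/s = 870.8 km/s.
vₐ = √(GM · (2/rₐ − 1/a)) = √(1.327e+20 · (2/1.8e+09 − 1/1.05e+09)) m/s ≈ 1.451e+05 m/s = 145.1 km/s.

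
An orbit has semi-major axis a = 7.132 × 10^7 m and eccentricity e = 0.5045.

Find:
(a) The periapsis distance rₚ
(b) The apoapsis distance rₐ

(a) rₚ = a(1 − e) = 7.132e+07 · (1 − 0.5045) = 7.132e+07 · 0.4955 ≈ 3.534e+07 m = 3.534 × 10^7 m.
(b) rₐ = a(1 + e) = 7.132e+07 · (1 + 0.5045) = 7.132e+07 · 1.5045 ≈ 1.073e+08 m = 1.073 × 10^8 m.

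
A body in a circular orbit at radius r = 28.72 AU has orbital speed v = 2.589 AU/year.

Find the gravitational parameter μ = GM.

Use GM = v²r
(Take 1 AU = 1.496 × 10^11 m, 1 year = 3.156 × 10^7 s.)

Convert to SI: r = 28.72 AU = 4.29651e+12 m; v = 2.589 AU/year = 12272.3 m/s.
For a circular orbit v² = GM/r, so GM = v² · r.
GM = (12272.3)² · 4.29651e+12 m³/s² ≈ 6.471e+20 m³/s² = 6.471 × 10^20 m³/s².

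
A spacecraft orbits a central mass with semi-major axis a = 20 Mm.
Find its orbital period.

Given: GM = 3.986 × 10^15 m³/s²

Convert to SI: a = 20 Mm = 2e+07 m.
Kepler's third law: T = 2π √(a³ / GM).
Substituting a = 2e+07 m and GM = 3.986e+15 m³/s²:
T = 2π √((2e+07)³ / 3.986e+15) s
T ≈ 8901 s = 2.473 hours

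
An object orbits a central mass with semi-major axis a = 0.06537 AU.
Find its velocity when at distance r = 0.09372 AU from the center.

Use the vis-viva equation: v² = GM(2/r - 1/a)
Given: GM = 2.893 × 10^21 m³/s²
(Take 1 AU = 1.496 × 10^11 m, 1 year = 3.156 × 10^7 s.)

Convert to SI: a = 0.06537 AU = 9.77935e+09 m; r = 0.09372 AU = 1.40205e+10 m.
Vis-viva: v = √(GM · (2/r − 1/a)).
2/r − 1/a = 2/1.40205e+10 − 1/9.77935e+09 = 4.03919e-11 m⁻¹.
v = √(2.893e+21 · 4.03919e-11) m/s ≈ 3.418e+05 m/s = 72.12 AU/year.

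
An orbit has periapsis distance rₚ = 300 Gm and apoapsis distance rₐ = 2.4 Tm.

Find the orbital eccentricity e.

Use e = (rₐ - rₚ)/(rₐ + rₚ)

Convert to SI: rₚ = 300 Gm = 3e+11 m; rₐ = 2.4 Tm = 2.4e+12 m.
e = (rₐ − rₚ) / (rₐ + rₚ).
e = (2.4e+12 − 3e+11) / (2.4e+12 + 3e+11) = 2.1e+12 / 2.7e+12 ≈ 0.7778.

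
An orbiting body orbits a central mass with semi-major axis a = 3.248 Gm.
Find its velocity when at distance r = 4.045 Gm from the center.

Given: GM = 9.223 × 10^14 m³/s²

Convert to SI: a = 3.248 Gm = 3.248e+09 m; r = 4.045 Gm = 4.045e+09 m.
Vis-viva: v = √(GM · (2/r − 1/a)).
2/r − 1/a = 2/4.045e+09 − 1/3.248e+09 = 1.86556e-10 m⁻¹.
v = √(9.223e+14 · 1.86556e-10) m/s ≈ 414.8 m/s = 414.8 m/s.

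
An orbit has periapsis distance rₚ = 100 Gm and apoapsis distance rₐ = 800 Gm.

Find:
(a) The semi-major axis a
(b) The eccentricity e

Convert to SI: rₚ = 100 Gm = 1e+11 m; rₐ = 800 Gm = 8e+11 m.
(a) a = (rₚ + rₐ) / 2 = (1e+11 + 8e+11) / 2 ≈ 4.5e+11 m = 450 Gm.
(b) e = (rₐ − rₚ) / (rₐ + rₚ) = (8e+11 − 1e+11) / (8e+11 + 1e+11) ≈ 0.7778.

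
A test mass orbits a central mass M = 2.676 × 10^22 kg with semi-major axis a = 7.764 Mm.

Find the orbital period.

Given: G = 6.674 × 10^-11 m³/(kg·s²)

Convert to SI: a = 7.764 Mm = 7.764e+06 m.
GM = G · M = 6.674e-11 · 2.676e+22 = 1.78596e+12 m³/s².
Kepler's third law: T = 2π √(a³ / GM).
Substituting a = 7.764e+06 m and GM = 1.78596e+12 m³/s²:
T = 2π √((7.764e+06)³ / 1.78596e+12) s
T ≈ 1.017e+05 s = 1.177 days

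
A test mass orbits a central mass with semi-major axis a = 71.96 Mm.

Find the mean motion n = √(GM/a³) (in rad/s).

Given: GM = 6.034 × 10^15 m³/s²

Convert to SI: a = 71.96 Mm = 7.196e+07 m.
n = √(GM / a³).
n = √(6.034e+15 / (7.196e+07)³) rad/s ≈ 0.0001273 rad/s.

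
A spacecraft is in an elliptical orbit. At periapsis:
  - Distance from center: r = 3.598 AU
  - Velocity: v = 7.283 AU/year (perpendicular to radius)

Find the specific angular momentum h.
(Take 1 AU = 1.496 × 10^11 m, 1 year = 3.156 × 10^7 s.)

Convert to SI: r = 3.598 AU = 5.38261e+11 m; v = 7.283 AU/year = 34522.7 m/s.
With v perpendicular to r, h = r · v.
h = 5.38261e+11 · 34522.7 m²/s ≈ 1.858e+16 m²/s.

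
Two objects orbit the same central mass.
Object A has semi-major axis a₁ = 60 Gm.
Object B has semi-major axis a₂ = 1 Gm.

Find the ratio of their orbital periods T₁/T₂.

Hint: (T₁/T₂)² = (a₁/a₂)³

Convert to SI: a₁ = 60 Gm = 6e+10 m; a₂ = 1 Gm = 1e+09 m.
From Kepler's third law, (T₁/T₂)² = (a₁/a₂)³, so T₁/T₂ = (a₁/a₂)^(3/2).
a₁/a₂ = 6e+10 / 1e+09 = 60.
T₁/T₂ = (60)^(3/2) ≈ 464.8.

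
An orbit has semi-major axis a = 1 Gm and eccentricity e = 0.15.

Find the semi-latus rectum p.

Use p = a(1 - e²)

Convert to SI: a = 1 Gm = 1e+09 m.
p = a (1 − e²).
p = 1e+09 · (1 − (0.15)²) = 1e+09 · 0.9775 ≈ 9.775e+08 m = 977.5 Mm.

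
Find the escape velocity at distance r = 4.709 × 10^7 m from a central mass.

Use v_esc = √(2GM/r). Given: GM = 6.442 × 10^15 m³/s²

Escape velocity comes from setting total energy to zero: ½v² − GM/r = 0 ⇒ v_esc = √(2GM / r).
v_esc = √(2 · 6.442e+15 / 4.709e+07) m/s ≈ 1.654e+04 m/s = 16.54 km/s.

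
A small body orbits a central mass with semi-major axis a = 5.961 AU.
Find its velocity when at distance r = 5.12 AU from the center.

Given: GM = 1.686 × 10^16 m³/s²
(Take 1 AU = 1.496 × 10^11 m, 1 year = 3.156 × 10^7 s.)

Convert to SI: a = 5.961 AU = 8.91766e+11 m; r = 5.12 AU = 7.65952e+11 m.
Vis-viva: v = √(GM · (2/r − 1/a)).
2/r − 1/a = 2/7.65952e+11 − 1/8.91766e+11 = 1.48976e-12 m⁻¹.
v = √(1.686e+16 · 1.48976e-12) m/s ≈ 158.5 m/s = 0.03343 AU/year.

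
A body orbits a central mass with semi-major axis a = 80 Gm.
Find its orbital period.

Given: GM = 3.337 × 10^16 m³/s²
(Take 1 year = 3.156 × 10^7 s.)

Convert to SI: a = 80 Gm = 8e+10 m.
Kepler's third law: T = 2π √(a³ / GM).
Substituting a = 8e+10 m and GM = 3.337e+16 m³/s²:
T = 2π √((8e+10)³ / 3.337e+16) s
T ≈ 7.783e+08 s = 24.66 years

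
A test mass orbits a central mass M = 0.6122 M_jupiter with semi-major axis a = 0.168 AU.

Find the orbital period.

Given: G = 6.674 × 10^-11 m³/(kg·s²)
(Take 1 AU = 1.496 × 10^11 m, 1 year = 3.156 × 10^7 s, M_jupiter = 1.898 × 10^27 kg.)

Convert to SI: a = 0.168 AU = 2.51328e+10 m; M = 0.6122 M_jupiter = 1.16196e+27 kg.
GM = G · M = 6.674e-11 · 1.16196e+27 = 7.75489e+16 m³/s².
Kepler's third law: T = 2π √(a³ / GM).
Substituting a = 2.51328e+10 m and GM = 7.75489e+16 m³/s²:
T = 2π √((2.51328e+10)³ / 7.75489e+16) s
T ≈ 8.99e+07 s = 2.849 years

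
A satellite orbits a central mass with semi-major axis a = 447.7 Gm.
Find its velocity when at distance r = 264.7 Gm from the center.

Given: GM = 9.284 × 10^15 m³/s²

Convert to SI: a = 447.7 Gm = 4.477e+11 m; r = 264.7 Gm = 2.647e+11 m.
Vis-viva: v = √(GM · (2/r − 1/a)).
2/r − 1/a = 2/2.647e+11 − 1/4.477e+11 = 5.32208e-12 m⁻¹.
v = √(9.284e+15 · 5.32208e-12) m/s ≈ 222.3 m/s = 222.3 m/s.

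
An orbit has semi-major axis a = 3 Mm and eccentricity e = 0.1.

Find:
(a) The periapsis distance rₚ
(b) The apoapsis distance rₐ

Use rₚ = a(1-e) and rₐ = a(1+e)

Convert to SI: a = 3 Mm = 3e+06 m.
(a) rₚ = a(1 − e) = 3e+06 · (1 − 0.1) = 3e+06 · 0.9 ≈ 2.7e+06 m = 2.7 Mm.
(b) rₐ = a(1 + e) = 3e+06 · (1 + 0.1) = 3e+06 · 1.1 ≈ 3.3e+06 m = 3.3 Mm.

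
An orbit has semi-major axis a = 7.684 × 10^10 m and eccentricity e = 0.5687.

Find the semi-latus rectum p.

p = a (1 − e²).
p = 7.684e+10 · (1 − (0.5687)²) = 7.684e+10 · 0.67658 ≈ 5.199e+10 m = 5.199 × 10^10 m.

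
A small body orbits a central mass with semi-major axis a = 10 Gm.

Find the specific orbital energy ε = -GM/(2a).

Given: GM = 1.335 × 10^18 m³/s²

Convert to SI: a = 10 Gm = 1e+10 m.
ε = −GM / (2a).
ε = −1.335e+18 / (2 · 1e+10) J/kg ≈ -6.675e+07 J/kg = -66.75 MJ/kg.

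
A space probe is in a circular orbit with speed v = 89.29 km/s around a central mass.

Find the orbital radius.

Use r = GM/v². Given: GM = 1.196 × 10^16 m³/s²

Convert to SI: v = 89.29 km/s = 89290 m/s.
For a circular orbit, v² = GM / r, so r = GM / v².
r = 1.196e+16 / (89290)² m ≈ 1.5e+06 m = 1.5 Mm.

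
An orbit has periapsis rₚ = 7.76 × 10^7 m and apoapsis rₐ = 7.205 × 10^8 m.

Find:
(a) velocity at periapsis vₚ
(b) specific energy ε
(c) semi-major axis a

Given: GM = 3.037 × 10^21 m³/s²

(a) With a = (rₚ + rₐ)/2 = 3.9905e+08 m, vₚ = √(GM (2/rₚ − 1/a)) = √(3.037e+21 · (2/7.76e+07 − 1/3.9905e+08)) m/s ≈ 8.406e+06 m/s
(b) With a = (rₚ + rₐ)/2 = 3.9905e+08 m, ε = −GM/(2a) = −3.037e+21/(2 · 3.9905e+08) J/kg ≈ -3.805e+12 J/kg
(c) a = (rₚ + rₐ)/2 = (7.76e+07 + 7.205e+08)/2 ≈ 3.99e+08 m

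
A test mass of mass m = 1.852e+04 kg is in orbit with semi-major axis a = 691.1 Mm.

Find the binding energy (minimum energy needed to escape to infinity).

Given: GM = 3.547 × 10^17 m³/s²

Convert to SI: a = 691.1 Mm = 6.911e+08 m.
Total orbital energy is E = −GMm/(2a); binding energy is E_bind = −E = GMm/(2a).
E_bind = 3.547e+17 · 1.852e+04 / (2 · 6.911e+08) J ≈ 4.753e+12 J = 4.753 TJ.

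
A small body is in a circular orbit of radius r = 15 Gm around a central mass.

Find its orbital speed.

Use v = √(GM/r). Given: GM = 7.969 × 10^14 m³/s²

Convert to SI: r = 15 Gm = 1.5e+10 m.
For a circular orbit, gravity supplies the centripetal force, so v = √(GM / r).
v = √(7.969e+14 / 1.5e+10) m/s ≈ 230.5 m/s = 230.5 m/s.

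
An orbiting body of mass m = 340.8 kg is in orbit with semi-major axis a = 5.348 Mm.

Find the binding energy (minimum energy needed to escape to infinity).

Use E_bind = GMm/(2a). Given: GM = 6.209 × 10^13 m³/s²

Convert to SI: a = 5.348 Mm = 5.348e+06 m.
Total orbital energy is E = −GMm/(2a); binding energy is E_bind = −E = GMm/(2a).
E_bind = 6.209e+13 · 340.8 / (2 · 5.348e+06) J ≈ 1.978e+09 J = 1.978 GJ.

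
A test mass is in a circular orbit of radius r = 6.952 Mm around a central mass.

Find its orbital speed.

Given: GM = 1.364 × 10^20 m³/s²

Convert to SI: r = 6.952 Mm = 6.952e+06 m.
For a circular orbit, gravity supplies the centripetal force, so v = √(GM / r).
v = √(1.364e+20 / 6.952e+06) m/s ≈ 4.429e+06 m/s = 4429 km/s.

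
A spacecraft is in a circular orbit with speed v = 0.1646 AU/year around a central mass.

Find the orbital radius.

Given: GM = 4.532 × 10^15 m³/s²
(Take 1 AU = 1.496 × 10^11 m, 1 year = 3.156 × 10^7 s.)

Convert to SI: v = 0.1646 AU/year = 780.233 m/s.
For a circular orbit, v² = GM / r, so r = GM / v².
r = 4.532e+15 / (780.233)² m ≈ 7.445e+09 m = 0.04976 AU.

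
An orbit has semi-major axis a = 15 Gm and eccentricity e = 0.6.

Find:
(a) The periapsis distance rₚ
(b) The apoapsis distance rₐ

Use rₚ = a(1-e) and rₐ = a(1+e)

Convert to SI: a = 15 Gm = 1.5e+10 m.
(a) rₚ = a(1 − e) = 1.5e+10 · (1 − 0.6) = 1.5e+10 · 0.4 ≈ 6e+09 m = 6 Gm.
(b) rₐ = a(1 + e) = 1.5e+10 · (1 + 0.6) = 1.5e+10 · 1.6 ≈ 2.4e+10 m = 24 Gm.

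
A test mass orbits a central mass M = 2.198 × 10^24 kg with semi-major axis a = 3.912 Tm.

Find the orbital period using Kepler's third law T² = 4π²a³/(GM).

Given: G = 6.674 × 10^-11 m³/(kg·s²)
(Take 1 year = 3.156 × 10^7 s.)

Convert to SI: a = 3.912 Tm = 3.912e+12 m.
GM = G · M = 6.674e-11 · 2.198e+24 = 1.46695e+14 m³/s².
Kepler's third law: T = 2π √(a³ / GM).
Substituting a = 3.912e+12 m and GM = 1.46695e+14 m³/s²:
T = 2π √((3.912e+12)³ / 1.46695e+14) s
T ≈ 4.014e+12 s = 1.272e+05 years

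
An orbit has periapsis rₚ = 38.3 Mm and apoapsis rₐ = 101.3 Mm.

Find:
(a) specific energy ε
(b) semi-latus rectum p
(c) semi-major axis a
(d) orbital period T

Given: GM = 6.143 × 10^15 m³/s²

Convert to SI: rₚ = 38.3 Mm = 3.83e+07 m; rₐ = 101.3 Mm = 1.013e+08 m.
(a) With a = (rₚ + rₐ)/2 = 6.98e+07 m, ε = −GM/(2a) = −6.143e+15/(2 · 6.98e+07) J/kg ≈ -4.4e+07 J/kg
(b) From a = (rₚ + rₐ)/2 = 6.98e+07 m and e = (rₐ − rₚ)/(rₐ + rₚ) = 0.451289, p = a(1 − e²) = 6.98e+07 · (1 − (0.451289)²) ≈ 5.558e+07 m
(c) a = (rₚ + rₐ)/2 = (3.83e+07 + 1.013e+08)/2 ≈ 6.98e+07 m
(d) With a = (rₚ + rₐ)/2 = 6.98e+07 m, T = 2π √(a³/GM) = 2π √((6.98e+07)³/6.143e+15) s ≈ 4.675e+04 s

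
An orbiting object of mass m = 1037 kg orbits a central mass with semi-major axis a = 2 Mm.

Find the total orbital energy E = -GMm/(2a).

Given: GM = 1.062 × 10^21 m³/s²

Convert to SI: a = 2 Mm = 2e+06 m.
E = −GMm / (2a).
E = −1.062e+21 · 1037 / (2 · 2e+06) J ≈ -2.753e+17 J = -275.3 PJ.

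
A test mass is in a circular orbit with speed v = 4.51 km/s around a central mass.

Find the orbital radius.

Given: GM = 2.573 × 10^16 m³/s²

Convert to SI: v = 4.51 km/s = 4510 m/s.
For a circular orbit, v² = GM / r, so r = GM / v².
r = 2.573e+16 / (4510)² m ≈ 1.265e+09 m = 1.265 × 10^9 m.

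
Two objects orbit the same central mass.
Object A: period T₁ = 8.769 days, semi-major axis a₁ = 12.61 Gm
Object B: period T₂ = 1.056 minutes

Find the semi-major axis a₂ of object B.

Convert to SI: T₁ = 8.769 days = 757642 s; a₁ = 12.61 Gm = 1.261e+10 m; T₂ = 1.056 minutes = 63.36 s.
Kepler's third law: (T₁/T₂)² = (a₁/a₂)³ ⇒ a₂ = a₁ · (T₂/T₁)^(2/3).
T₂/T₁ = 63.36 / 757642 = 8.36279e-05.
a₂ = 1.261e+10 · (8.36279e-05)^(2/3) m ≈ 2.411e+07 m = 24.11 Mm.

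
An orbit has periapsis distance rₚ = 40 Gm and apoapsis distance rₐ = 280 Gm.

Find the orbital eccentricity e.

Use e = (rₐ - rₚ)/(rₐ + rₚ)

Convert to SI: rₚ = 40 Gm = 4e+10 m; rₐ = 280 Gm = 2.8e+11 m.
e = (rₐ − rₚ) / (rₐ + rₚ).
e = (2.8e+11 − 4e+10) / (2.8e+11 + 4e+10) = 2.4e+11 / 3.2e+11 ≈ 0.75.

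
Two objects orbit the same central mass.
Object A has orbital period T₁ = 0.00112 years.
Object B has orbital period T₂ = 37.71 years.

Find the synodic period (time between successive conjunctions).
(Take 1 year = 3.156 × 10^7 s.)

Convert to SI: T₁ = 0.00112 years = 35347.2 s; T₂ = 37.71 years = 1.19013e+09 s.
T_syn = |T₁ · T₂ / (T₁ − T₂)|.
T_syn = |35347.2 · 1.19013e+09 / (35347.2 − 1.19013e+09)| s ≈ 3.535e+04 s = 0.00112 years.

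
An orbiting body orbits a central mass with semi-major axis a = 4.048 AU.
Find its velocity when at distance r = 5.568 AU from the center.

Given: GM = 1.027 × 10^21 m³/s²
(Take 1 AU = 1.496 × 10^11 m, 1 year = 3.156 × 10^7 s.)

Convert to SI: a = 4.048 AU = 6.05581e+11 m; r = 5.568 AU = 8.32973e+11 m.
Vis-viva: v = √(GM · (2/r − 1/a)).
2/r − 1/a = 2/8.32973e+11 − 1/6.05581e+11 = 7.49731e-13 m⁻¹.
v = √(1.027e+21 · 7.49731e-13) m/s ≈ 2.775e+04 m/s = 5.854 AU/year.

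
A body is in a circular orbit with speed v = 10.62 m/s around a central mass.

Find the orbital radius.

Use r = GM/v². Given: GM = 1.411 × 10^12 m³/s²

For a circular orbit, v² = GM / r, so r = GM / v².
r = 1.411e+12 / (10.62)² m ≈ 1.251e+10 m = 12.51 Gm.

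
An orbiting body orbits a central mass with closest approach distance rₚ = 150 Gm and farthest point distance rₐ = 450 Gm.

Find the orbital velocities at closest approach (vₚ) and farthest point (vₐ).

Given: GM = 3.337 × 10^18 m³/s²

Convert to SI: rₚ = 150 Gm = 1.5e+11 m; rₐ = 450 Gm = 4.5e+11 m.
Use the vis-viva equation v² = GM(2/r − 1/a) with a = (rₚ + rₐ)/2 = (1.5e+11 + 4.5e+11)/2 = 3e+11 m.
vₚ = √(GM · (2/rₚ − 1/a)) = √(3.337e+18 · (2/1.5e+11 − 1/3e+11)) m/s ≈ 5777 m/s = 5.777 km/s.
vₐ = √(GM · (2/rₐ − 1/a)) = √(3.337e+18 · (2/4.5e+11 − 1/3e+11)) m/s ≈ 1926 m/s = 1.926 km/s.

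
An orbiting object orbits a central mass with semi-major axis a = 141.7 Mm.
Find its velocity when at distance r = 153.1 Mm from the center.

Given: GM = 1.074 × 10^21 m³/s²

Convert to SI: a = 141.7 Mm = 1.417e+08 m; r = 153.1 Mm = 1.531e+08 m.
Vis-viva: v = √(GM · (2/r − 1/a)).
2/r − 1/a = 2/1.531e+08 − 1/1.417e+08 = 6.00619e-09 m⁻¹.
v = √(1.074e+21 · 6.00619e-09) m/s ≈ 2.54e+06 m/s = 2540 km/s.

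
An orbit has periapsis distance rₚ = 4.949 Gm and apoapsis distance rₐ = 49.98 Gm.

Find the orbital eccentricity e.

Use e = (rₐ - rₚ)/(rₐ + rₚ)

Convert to SI: rₚ = 4.949 Gm = 4.949e+09 m; rₐ = 49.98 Gm = 4.998e+10 m.
e = (rₐ − rₚ) / (rₐ + rₚ).
e = (4.998e+10 − 4.949e+09) / (4.998e+10 + 4.949e+09) = 4.5031e+10 / 5.4929e+10 ≈ 0.8198.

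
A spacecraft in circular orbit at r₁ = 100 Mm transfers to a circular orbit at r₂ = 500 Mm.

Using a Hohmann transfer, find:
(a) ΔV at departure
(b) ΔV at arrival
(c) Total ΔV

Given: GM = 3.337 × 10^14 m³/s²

Convert to SI: r₁ = 100 Mm = 1e+08 m; r₂ = 500 Mm = 5e+08 m.
Transfer semi-major axis: a_t = (r₁ + r₂)/2 = (1e+08 + 5e+08)/2 = 3e+08 m.
Circular speeds: v₁ = √(GM/r₁) = 1826.75 m/s, v₂ = √(GM/r₂) = 816.946 m/s.
Transfer speeds (vis-viva v² = GM(2/r − 1/a_t)): v₁ᵗ = 2358.32 m/s, v₂ᵗ = 471.664 m/s.
(a) ΔV₁ = |v₁ᵗ − v₁| ≈ 531.6 m/s = 531.6 m/s.
(b) ΔV₂ = |v₂ − v₂ᵗ| ≈ 345.3 m/s = 345.3 m/s.
(c) ΔV_total = ΔV₁ + ΔV₂ ≈ 876.9 m/s = 876.9 m/s.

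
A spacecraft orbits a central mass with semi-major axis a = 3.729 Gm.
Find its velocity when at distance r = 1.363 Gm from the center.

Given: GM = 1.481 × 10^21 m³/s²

Convert to SI: a = 3.729 Gm = 3.729e+09 m; r = 1.363 Gm = 1.363e+09 m.
Vis-viva: v = √(GM · (2/r − 1/a)).
2/r − 1/a = 2/1.363e+09 − 1/3.729e+09 = 1.19918e-09 m⁻¹.
v = √(1.481e+21 · 1.19918e-09) m/s ≈ 1.333e+06 m/s = 1333 km/s.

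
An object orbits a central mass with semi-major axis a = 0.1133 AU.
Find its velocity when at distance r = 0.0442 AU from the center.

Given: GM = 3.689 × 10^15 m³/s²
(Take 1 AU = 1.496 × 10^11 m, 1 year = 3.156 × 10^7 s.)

Convert to SI: a = 0.1133 AU = 1.69497e+10 m; r = 0.0442 AU = 6.61232e+09 m.
Vis-viva: v = √(GM · (2/r − 1/a)).
2/r − 1/a = 2/6.61232e+09 − 1/1.69497e+10 = 2.43468e-10 m⁻¹.
v = √(3.689e+15 · 2.43468e-10) m/s ≈ 947.7 m/s = 0.1999 AU/year.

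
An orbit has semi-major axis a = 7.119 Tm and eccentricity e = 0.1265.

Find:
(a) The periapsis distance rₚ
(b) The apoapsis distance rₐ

Convert to SI: a = 7.119 Tm = 7.119e+12 m.
(a) rₚ = a(1 − e) = 7.119e+12 · (1 − 0.1265) = 7.119e+12 · 0.8735 ≈ 6.218e+12 m = 6.218 Tm.
(b) rₐ = a(1 + e) = 7.119e+12 · (1 + 0.1265) = 7.119e+12 · 1.1265 ≈ 8.02e+12 m = 8.02 Tm.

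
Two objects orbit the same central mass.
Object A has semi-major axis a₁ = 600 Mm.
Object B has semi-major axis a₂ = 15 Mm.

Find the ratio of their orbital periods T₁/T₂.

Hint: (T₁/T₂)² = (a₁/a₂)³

Convert to SI: a₁ = 600 Mm = 6e+08 m; a₂ = 15 Mm = 1.5e+07 m.
From Kepler's third law, (T₁/T₂)² = (a₁/a₂)³, so T₁/T₂ = (a₁/a₂)^(3/2).
a₁/a₂ = 6e+08 / 1.5e+07 = 40.
T₁/T₂ = (40)^(3/2) ≈ 253.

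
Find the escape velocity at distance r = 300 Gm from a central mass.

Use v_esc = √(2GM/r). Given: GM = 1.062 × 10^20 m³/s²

Convert to SI: r = 300 Gm = 3e+11 m.
Escape velocity comes from setting total energy to zero: ½v² − GM/r = 0 ⇒ v_esc = √(2GM / r).
v_esc = √(2 · 1.062e+20 / 3e+11) m/s ≈ 2.661e+04 m/s = 26.61 km/s.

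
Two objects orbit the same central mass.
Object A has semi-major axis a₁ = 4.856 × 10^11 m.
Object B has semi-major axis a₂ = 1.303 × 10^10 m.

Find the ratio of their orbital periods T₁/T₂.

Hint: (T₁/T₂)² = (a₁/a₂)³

From Kepler's third law, (T₁/T₂)² = (a₁/a₂)³, so T₁/T₂ = (a₁/a₂)^(3/2).
a₁/a₂ = 4.856e+11 / 1.303e+10 = 37.2678.
T₁/T₂ = (37.2678)^(3/2) ≈ 227.5.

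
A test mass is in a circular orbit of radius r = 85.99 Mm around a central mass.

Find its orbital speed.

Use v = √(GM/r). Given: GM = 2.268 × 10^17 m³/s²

Convert to SI: r = 85.99 Mm = 8.599e+07 m.
For a circular orbit, gravity supplies the centripetal force, so v = √(GM / r).
v = √(2.268e+17 / 8.599e+07) m/s ≈ 5.136e+04 m/s = 51.36 km/s.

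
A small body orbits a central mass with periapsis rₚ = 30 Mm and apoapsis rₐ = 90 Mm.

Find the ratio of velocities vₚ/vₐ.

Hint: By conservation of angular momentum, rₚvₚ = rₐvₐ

Convert to SI: rₚ = 30 Mm = 3e+07 m; rₐ = 90 Mm = 9e+07 m.
Conservation of angular momentum gives rₚvₚ = rₐvₐ, so vₚ/vₐ = rₐ/rₚ.
vₚ/vₐ = 9e+07 / 3e+07 ≈ 3.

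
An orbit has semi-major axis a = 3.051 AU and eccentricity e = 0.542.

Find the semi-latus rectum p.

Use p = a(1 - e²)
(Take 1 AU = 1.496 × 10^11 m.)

Convert to SI: a = 3.051 AU = 4.5643e+11 m.
p = a (1 − e²).
p = 4.5643e+11 · (1 − (0.542)²) = 4.5643e+11 · 0.706236 ≈ 3.223e+11 m = 2.155 AU.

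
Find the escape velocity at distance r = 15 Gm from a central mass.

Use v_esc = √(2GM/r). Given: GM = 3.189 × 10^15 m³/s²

Convert to SI: r = 15 Gm = 1.5e+10 m.
Escape velocity comes from setting total energy to zero: ½v² − GM/r = 0 ⇒ v_esc = √(2GM / r).
v_esc = √(2 · 3.189e+15 / 1.5e+10) m/s ≈ 652.1 m/s = 652.1 m/s.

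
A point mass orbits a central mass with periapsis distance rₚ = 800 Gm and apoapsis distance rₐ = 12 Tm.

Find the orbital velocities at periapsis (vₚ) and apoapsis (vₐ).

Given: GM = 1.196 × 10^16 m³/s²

Convert to SI: rₚ = 800 Gm = 8e+11 m; rₐ = 12 Tm = 1.2e+13 m.
Use the vis-viva equation v² = GM(2/r − 1/a) with a = (rₚ + rₐ)/2 = (8e+11 + 1.2e+13)/2 = 6.4e+12 m.
vₚ = √(GM · (2/rₚ − 1/a)) = √(1.196e+16 · (2/8e+11 − 1/6.4e+12)) m/s ≈ 167.4 m/s = 167.4 m/s.
vₐ = √(GM · (2/rₐ − 1/a)) = √(1.196e+16 · (2/1.2e+13 − 1/6.4e+12)) m/s ≈ 11.16 m/s = 11.16 m/s.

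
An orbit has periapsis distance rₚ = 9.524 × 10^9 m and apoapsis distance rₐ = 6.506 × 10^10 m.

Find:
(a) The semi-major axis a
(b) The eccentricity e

(a) a = (rₚ + rₐ) / 2 = (9.524e+09 + 6.506e+10) / 2 ≈ 3.729e+10 m = 3.729 × 10^10 m.
(b) e = (rₐ − rₚ) / (rₐ + rₚ) = (6.506e+10 − 9.524e+09) / (6.506e+10 + 9.524e+09) ≈ 0.7446.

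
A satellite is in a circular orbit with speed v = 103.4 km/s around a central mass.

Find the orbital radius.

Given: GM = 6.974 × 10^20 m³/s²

Convert to SI: v = 103.4 km/s = 103400 m/s.
For a circular orbit, v² = GM / r, so r = GM / v².
r = 6.974e+20 / (103400)² m ≈ 6.523e+10 m = 6.523 × 10^10 m.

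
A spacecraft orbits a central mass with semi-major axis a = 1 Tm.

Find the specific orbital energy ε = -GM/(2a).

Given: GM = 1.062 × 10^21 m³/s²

Convert to SI: a = 1 Tm = 1e+12 m.
ε = −GM / (2a).
ε = −1.062e+21 / (2 · 1e+12) J/kg ≈ -5.31e+08 J/kg = -531 MJ/kg.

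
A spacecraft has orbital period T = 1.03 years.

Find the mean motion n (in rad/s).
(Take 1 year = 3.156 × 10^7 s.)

Convert to SI: T = 1.03 years = 3.25068e+07 s.
n = 2π / T.
n = 2π / 3.25068e+07 s ≈ 1.933e-07 rad/s.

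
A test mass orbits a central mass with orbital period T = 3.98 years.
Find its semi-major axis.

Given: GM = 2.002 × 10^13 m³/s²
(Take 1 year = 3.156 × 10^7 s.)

Convert to SI: T = 3.98 years = 1.25609e+08 s.
Invert Kepler's third law: a = (GM · T² / (4π²))^(1/3).
Substituting T = 1.25609e+08 s and GM = 2.002e+13 m³/s²:
a = (2.002e+13 · (1.25609e+08)² / (4π²))^(1/3) m
a ≈ 2e+09 m = 2 Gm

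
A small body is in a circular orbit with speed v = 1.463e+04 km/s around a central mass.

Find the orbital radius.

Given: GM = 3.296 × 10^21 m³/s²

Convert to SI: v = 1.463e+04 km/s = 1.463e+07 m/s.
For a circular orbit, v² = GM / r, so r = GM / v².
r = 3.296e+21 / (1.463e+07)² m ≈ 1.54e+07 m = 15.4 Mm.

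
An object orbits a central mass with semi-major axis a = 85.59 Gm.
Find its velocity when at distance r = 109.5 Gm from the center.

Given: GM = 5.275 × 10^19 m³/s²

Convert to SI: a = 85.59 Gm = 8.559e+10 m; r = 109.5 Gm = 1.095e+11 m.
Vis-viva: v = √(GM · (2/r − 1/a)).
2/r − 1/a = 2/1.095e+11 − 1/8.559e+10 = 6.58123e-12 m⁻¹.
v = √(5.275e+19 · 6.58123e-12) m/s ≈ 1.863e+04 m/s = 18.63 km/s.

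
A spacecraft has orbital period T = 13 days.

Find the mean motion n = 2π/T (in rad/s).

Convert to SI: T = 13 days = 1.1232e+06 s.
n = 2π / T.
n = 2π / 1.1232e+06 s ≈ 5.594e-06 rad/s.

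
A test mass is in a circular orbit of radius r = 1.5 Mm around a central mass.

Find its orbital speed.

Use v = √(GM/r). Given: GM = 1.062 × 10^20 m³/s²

Convert to SI: r = 1.5 Mm = 1.5e+06 m.
For a circular orbit, gravity supplies the centripetal force, so v = √(GM / r).
v = √(1.062e+20 / 1.5e+06) m/s ≈ 8.414e+06 m/s = 8414 km/s.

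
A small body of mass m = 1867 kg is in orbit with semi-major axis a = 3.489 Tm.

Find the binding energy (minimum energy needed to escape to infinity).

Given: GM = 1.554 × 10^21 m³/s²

Convert to SI: a = 3.489 Tm = 3.489e+12 m.
Total orbital energy is E = −GMm/(2a); binding energy is E_bind = −E = GMm/(2a).
E_bind = 1.554e+21 · 1867 / (2 · 3.489e+12) J ≈ 4.158e+11 J = 415.8 GJ.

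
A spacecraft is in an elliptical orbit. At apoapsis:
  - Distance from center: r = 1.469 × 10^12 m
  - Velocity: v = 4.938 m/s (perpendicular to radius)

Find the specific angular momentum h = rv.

With v perpendicular to r, h = r · v.
h = 1.469e+12 · 4.938 m²/s ≈ 7.254e+12 m²/s.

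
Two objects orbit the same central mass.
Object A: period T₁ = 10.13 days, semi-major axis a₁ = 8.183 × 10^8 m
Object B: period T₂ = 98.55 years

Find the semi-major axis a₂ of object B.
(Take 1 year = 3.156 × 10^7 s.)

Convert to SI: T₁ = 10.13 days = 875232 s; T₂ = 98.55 years = 3.11024e+09 s.
Kepler's third law: (T₁/T₂)² = (a₁/a₂)³ ⇒ a₂ = a₁ · (T₂/T₁)^(2/3).
T₂/T₁ = 3.11024e+09 / 875232 = 3553.62.
a₂ = 8.183e+08 · (3553.62)^(2/3) m ≈ 1.906e+11 m = 1.906 × 10^11 m.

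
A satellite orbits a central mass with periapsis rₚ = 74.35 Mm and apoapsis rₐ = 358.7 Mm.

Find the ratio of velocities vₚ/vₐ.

Convert to SI: rₚ = 74.35 Mm = 7.435e+07 m; rₐ = 358.7 Mm = 3.587e+08 m.
Conservation of angular momentum gives rₚvₚ = rₐvₐ, so vₚ/vₐ = rₐ/rₚ.
vₚ/vₐ = 3.587e+08 / 7.435e+07 ≈ 4.824.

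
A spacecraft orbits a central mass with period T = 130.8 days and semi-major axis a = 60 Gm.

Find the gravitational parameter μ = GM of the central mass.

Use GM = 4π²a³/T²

Convert to SI: T = 130.8 days = 1.13011e+07 s; a = 60 Gm = 6e+10 m.
GM = 4π² · a³ / T².
GM = 4π² · (6e+10)³ / (1.13011e+07)² m³/s² ≈ 6.677e+19 m³/s² = 6.677 × 10^19 m³/s².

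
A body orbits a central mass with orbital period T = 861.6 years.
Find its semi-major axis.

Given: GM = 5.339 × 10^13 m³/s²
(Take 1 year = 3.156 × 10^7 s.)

Convert to SI: T = 861.6 years = 2.71921e+10 s.
Invert Kepler's third law: a = (GM · T² / (4π²))^(1/3).
Substituting T = 2.71921e+10 s and GM = 5.339e+13 m³/s²:
a = (5.339e+13 · (2.71921e+10)² / (4π²))^(1/3) m
a ≈ 1e+11 m = 100 Gm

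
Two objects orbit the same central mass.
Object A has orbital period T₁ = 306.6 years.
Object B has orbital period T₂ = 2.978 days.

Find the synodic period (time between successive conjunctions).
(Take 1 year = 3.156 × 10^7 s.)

Convert to SI: T₁ = 306.6 years = 9.6763e+09 s; T₂ = 2.978 days = 257299 s.
T_syn = |T₁ · T₂ / (T₁ − T₂)|.
T_syn = |9.6763e+09 · 257299 / (9.6763e+09 − 257299)| s ≈ 2.573e+05 s = 2.978 days.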